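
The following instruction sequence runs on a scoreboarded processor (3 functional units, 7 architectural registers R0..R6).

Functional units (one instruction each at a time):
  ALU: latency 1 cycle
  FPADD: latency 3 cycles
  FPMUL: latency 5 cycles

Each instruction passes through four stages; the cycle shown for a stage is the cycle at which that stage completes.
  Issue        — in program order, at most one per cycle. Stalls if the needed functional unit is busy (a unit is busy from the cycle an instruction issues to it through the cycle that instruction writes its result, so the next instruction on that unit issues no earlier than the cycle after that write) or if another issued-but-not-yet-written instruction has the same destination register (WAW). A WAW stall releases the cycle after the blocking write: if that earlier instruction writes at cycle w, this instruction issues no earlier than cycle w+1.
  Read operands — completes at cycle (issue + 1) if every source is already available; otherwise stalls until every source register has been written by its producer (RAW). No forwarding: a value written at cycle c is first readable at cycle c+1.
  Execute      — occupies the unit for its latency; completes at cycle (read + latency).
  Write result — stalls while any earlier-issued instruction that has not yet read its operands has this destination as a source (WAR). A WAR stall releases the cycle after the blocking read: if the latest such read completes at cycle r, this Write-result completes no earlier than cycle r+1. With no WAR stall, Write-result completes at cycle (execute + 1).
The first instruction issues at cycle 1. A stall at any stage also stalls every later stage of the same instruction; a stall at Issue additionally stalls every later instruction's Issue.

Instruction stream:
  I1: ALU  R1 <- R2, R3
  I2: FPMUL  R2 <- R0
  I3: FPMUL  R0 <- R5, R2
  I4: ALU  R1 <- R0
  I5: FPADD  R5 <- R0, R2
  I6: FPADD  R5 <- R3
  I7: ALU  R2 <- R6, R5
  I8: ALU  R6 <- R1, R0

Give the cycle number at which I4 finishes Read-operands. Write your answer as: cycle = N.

1) issue 1, read 2, done 3, write 4
2) issue 2, read 3, done 8, write 9
3) issue 10, read 11, done 16, write 17  <struct: FPMUL busy until I2 writes@9>
4) issue 11, read 18, done 19, write 20  <RAW R0: wait I3 write@17>
5) issue 12, read 18, done 21, write 22  <RAW R0: wait I3 write@17>
6) issue 23, read 24, done 27, write 28  <struct: FPADD busy until I5 writes@22>
7) issue 24, read 29, done 30, write 31  <RAW R5: wait I6 write@28>
8) issue 32, read 33, done 34, write 35  <struct: ALU busy until I7 writes@31>

cycle = 18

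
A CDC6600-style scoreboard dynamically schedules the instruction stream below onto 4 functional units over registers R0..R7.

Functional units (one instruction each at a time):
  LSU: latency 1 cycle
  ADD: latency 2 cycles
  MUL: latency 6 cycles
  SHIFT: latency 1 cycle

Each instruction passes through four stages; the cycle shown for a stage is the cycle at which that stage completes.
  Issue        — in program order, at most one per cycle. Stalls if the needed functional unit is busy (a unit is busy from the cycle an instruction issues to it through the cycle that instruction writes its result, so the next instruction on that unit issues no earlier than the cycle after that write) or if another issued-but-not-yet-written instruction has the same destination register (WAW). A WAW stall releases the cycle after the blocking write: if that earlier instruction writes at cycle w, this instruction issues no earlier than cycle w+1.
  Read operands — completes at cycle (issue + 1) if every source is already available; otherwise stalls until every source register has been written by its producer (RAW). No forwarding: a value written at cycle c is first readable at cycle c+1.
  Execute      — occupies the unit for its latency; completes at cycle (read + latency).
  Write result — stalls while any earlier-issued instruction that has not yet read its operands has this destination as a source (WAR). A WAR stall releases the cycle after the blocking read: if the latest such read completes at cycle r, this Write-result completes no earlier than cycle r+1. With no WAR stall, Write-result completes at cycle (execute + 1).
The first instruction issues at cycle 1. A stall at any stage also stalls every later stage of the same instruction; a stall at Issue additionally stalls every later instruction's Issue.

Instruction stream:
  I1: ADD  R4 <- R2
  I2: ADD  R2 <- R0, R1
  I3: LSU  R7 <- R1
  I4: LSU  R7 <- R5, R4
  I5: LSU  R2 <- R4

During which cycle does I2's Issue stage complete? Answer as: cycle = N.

cycle 1: I1→ADD
cycle 2: I1 RO
cycle 4: I1 EX
cycle 5: I1 WR R4
cycle 6: I2→ADD
cycle 7: I2 RO | I3→LSU
cycle 8: I3 RO
cycle 9: I2 EX | I3 EX
cycle 10: I2 WR R2 | I3 WR R7
cycle 11: I4→LSU
cycle 12: I4 RO
cycle 13: I4 EX
cycle 14: I4 WR R7
cycle 15: I5→LSU
cycle 16: I5 RO
cycle 17: I5 EX
cycle 18: I5 WR R2

cycle = 6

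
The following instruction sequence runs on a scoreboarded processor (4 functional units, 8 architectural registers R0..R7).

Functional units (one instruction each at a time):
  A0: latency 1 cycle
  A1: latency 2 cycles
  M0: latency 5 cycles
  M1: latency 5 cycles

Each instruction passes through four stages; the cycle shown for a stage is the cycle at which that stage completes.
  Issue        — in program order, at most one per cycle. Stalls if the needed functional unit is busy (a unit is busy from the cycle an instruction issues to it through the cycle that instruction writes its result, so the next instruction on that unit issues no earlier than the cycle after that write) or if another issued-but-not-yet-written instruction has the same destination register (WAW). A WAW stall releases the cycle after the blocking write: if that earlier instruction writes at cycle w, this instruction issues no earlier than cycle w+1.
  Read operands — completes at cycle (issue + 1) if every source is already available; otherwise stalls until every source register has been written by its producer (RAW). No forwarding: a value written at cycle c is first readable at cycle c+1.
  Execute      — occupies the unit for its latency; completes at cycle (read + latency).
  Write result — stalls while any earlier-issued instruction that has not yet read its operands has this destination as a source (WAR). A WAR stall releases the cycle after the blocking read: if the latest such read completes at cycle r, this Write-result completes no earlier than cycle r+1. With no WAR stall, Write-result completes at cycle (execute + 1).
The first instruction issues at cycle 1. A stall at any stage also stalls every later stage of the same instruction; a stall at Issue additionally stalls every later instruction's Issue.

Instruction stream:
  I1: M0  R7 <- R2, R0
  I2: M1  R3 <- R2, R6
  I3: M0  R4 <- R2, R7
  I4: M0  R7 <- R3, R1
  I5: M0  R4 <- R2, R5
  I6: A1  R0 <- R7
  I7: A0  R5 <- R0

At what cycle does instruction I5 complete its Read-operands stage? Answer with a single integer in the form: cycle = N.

cycle = 26

[1] issue I1 (M0)
[2] I1 read-ops · issue I2 (M1)
[3] I2 read-ops
[7] I1 finished on M0
[8] I1→R7 · I2 finished on M1
[9] I2→R3 · issue I3 (M0)
[10] I3 read-ops
[15] I3 finished on M0
[16] I3→R4
[17] issue I4 (M0)
[18] I4 read-ops
[23] I4 finished on M0
[24] I4→R7
[25] issue I5 (M0)
[26] I5 read-ops · issue I6 (A1)
[27] I6 read-ops · issue I7 (A0)
[29] I6 finished on A1
[30] I6→R0
[31] I5 finished on M0 · I7 read-ops
[32] I5→R4 · I7 finished on A0
[33] I7→R5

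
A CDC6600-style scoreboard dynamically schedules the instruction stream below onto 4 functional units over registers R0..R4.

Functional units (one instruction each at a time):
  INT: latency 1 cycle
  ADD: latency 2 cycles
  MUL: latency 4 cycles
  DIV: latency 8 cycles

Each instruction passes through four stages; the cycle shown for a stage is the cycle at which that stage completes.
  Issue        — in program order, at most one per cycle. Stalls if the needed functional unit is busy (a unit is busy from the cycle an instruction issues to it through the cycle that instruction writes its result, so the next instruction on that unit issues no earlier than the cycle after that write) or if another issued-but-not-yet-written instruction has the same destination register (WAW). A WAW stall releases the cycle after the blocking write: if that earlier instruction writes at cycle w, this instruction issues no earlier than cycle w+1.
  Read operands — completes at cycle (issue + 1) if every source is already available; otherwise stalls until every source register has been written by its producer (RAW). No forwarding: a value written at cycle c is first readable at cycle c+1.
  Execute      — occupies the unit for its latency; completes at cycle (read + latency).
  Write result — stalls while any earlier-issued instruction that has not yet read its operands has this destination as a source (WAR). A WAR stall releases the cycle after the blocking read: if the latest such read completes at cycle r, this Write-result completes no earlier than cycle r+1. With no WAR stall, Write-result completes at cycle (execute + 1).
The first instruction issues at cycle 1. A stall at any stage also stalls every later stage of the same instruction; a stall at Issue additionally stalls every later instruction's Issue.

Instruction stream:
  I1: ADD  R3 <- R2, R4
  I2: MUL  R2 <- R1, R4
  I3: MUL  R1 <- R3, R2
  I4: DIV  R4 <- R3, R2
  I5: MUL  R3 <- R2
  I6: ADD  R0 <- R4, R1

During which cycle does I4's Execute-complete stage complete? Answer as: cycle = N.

cycle 1: I1 dispatched to ADD
cycle 2: I1 operands ready; I2 dispatched to MUL
cycle 3: I2 operands ready
cycle 4: I1 complete
cycle 5: R3←I1
cycle 7: I2 complete
cycle 8: R2←I2
cycle 9: I3 dispatched to MUL
cycle 10: I3 operands ready; I4 dispatched to DIV
cycle 11: I4 operands ready
cycle 14: I3 complete
cycle 15: R1←I3
cycle 16: I5 dispatched to MUL
cycle 17: I5 operands ready; I6 dispatched to ADD
cycle 19: I4 complete
cycle 20: R4←I4
cycle 21: I5 complete; I6 operands ready
cycle 22: R3←I5
cycle 23: I6 complete
cycle 24: R0←I6

cycle = 19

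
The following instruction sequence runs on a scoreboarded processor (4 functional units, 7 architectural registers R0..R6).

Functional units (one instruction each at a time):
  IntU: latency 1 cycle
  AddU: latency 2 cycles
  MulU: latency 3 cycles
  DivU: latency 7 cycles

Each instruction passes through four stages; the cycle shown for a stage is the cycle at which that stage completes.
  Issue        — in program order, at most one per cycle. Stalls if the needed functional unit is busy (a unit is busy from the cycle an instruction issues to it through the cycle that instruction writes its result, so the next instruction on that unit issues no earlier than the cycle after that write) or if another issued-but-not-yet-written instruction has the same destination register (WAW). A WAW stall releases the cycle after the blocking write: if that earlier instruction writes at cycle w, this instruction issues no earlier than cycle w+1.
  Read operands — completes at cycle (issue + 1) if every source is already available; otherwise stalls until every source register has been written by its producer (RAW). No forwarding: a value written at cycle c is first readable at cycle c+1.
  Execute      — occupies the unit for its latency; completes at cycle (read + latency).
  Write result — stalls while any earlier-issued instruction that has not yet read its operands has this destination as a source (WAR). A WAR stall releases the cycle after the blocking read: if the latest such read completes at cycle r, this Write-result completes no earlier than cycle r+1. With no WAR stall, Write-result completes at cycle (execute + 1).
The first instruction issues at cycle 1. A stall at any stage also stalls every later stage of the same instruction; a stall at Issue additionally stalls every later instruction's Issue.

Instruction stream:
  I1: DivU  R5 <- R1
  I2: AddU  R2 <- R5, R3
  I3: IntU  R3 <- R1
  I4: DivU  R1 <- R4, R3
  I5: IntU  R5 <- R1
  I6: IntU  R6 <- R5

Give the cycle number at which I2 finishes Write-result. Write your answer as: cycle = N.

cycle = 14

cycle 1: I1 issues→DivU
cycle 2: I1 reads; I2 issues→AddU
cycle 3: I3 issues→IntU
cycle 4: I3 reads
cycle 5: I3 exec-done
cycle 9: I1 exec-done
cycle 10: I1 writes R5
cycle 11: I2 reads; I4 issues→DivU
cycle 12: I3 writes R3
cycle 13: I2 exec-done; I4 reads; I5 issues→IntU
cycle 14: I2 writes R2
cycle 20: I4 exec-done
cycle 21: I4 writes R1
cycle 22: I5 reads
cycle 23: I5 exec-done
cycle 24: I5 writes R5
cycle 25: I6 issues→IntU
cycle 26: I6 reads
cycle 27: I6 exec-done
cycle 28: I6 writes R6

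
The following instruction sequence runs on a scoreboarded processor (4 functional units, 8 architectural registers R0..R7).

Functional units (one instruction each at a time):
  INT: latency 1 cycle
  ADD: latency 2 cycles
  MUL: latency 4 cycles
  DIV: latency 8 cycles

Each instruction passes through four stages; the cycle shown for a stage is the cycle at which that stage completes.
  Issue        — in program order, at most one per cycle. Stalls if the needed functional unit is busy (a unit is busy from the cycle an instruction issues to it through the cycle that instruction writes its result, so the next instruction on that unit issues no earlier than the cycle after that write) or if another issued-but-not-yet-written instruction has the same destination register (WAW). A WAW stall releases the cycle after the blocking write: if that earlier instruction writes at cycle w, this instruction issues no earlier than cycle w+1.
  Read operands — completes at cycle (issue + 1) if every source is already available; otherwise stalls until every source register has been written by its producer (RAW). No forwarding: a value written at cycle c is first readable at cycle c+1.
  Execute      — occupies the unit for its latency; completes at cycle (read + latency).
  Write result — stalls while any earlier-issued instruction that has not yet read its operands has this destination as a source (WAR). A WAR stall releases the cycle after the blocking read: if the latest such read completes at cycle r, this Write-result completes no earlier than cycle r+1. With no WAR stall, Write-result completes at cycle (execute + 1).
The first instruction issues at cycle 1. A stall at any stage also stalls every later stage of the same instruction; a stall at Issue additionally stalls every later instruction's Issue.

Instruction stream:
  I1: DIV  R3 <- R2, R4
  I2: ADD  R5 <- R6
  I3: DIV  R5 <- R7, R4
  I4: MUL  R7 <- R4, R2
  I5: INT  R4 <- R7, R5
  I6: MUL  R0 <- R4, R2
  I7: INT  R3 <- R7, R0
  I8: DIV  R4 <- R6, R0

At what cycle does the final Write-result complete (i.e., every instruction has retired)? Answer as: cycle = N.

cycle = 41

I1: IS=1 RO=2 EX=10 WR=11
I2: IS=2 RO=3 EX=5 WR=6
I3: IS=12 RO=13 EX=21 WR=22  [struct: DIV busy until I1 writes@11]
I4: IS=13 RO=14 EX=18 WR=19
I5: IS=14 RO=23 EX=24 WR=25  [RAW R5: wait I3 write@22]
I6: IS=20 RO=26 EX=30 WR=31  [struct: MUL busy until I4 writes@19; RAW R4: wait I5 write@25]
I7: IS=26 RO=32 EX=33 WR=34  [struct: INT busy until I5 writes@25; RAW R0: wait I6 write@31]
I8: IS=27 RO=32 EX=40 WR=41  [RAW R0: wait I6 write@31]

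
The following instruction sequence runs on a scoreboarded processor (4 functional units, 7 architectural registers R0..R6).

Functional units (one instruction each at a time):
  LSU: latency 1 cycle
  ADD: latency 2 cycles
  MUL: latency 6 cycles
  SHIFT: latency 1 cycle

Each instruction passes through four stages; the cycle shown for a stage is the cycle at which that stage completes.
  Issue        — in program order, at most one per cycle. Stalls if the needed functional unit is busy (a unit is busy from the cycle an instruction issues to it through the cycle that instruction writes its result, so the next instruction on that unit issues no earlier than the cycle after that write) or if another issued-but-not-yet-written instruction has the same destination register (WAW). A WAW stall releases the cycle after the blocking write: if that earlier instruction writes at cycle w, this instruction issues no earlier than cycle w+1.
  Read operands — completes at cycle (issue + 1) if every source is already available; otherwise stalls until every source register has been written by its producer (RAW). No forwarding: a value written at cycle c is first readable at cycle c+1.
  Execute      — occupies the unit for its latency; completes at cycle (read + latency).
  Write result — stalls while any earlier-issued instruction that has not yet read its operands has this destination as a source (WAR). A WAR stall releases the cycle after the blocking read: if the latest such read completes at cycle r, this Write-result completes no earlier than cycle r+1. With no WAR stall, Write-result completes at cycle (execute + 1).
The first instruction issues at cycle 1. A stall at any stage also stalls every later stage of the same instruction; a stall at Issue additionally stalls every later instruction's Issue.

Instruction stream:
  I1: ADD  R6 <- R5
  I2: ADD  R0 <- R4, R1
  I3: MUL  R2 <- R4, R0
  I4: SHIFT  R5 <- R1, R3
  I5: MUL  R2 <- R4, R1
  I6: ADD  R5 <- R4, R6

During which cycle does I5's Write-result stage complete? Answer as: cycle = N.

cycle = 27

[1] issue I1 (ADD)
[2] I1 read-ops
[4] I1 finished on ADD
[5] I1→R6
[6] issue I2 (ADD)
[7] I2 read-ops; issue I3 (MUL)
[8] issue I4 (SHIFT)
[9] I2 finished on ADD; I4 read-ops
[10] I2→R0; I4 finished on SHIFT
[11] I3 read-ops; I4→R5
[17] I3 finished on MUL
[18] I3→R2
[19] issue I5 (MUL)
[20] I5 read-ops; issue I6 (ADD)
[21] I6 read-ops
[23] I6 finished on ADD
[24] I6→R5
[26] I5 finished on MUL
[27] I5→R2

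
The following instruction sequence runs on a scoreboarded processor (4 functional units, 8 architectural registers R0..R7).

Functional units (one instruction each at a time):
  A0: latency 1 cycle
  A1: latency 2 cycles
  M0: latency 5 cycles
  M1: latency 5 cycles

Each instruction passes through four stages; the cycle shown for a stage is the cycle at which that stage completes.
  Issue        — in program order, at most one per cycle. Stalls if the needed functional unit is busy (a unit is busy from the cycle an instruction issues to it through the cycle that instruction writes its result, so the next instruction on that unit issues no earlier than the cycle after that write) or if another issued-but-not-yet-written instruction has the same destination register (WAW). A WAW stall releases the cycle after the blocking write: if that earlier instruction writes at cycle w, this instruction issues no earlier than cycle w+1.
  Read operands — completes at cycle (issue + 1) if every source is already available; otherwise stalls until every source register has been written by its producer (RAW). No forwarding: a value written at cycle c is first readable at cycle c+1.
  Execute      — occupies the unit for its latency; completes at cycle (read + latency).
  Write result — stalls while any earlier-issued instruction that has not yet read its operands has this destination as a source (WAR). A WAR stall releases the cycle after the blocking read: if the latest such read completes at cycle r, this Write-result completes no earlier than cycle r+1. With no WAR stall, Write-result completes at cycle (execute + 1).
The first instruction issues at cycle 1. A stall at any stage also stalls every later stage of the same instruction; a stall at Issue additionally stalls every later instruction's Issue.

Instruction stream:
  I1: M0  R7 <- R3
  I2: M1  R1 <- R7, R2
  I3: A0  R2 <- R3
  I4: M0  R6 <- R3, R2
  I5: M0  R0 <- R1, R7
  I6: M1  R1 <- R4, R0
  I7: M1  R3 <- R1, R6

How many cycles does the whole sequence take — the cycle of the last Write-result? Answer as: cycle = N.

cycle = 40

c1: I1→M0
c2: I1 RO; I2→M1
c3: I3→A0
c4: I3 RO
c5: I3 EX
c7: I1 EX
c8: I1 WR R7
c9: I2 RO; I4→M0
c10: I3 WR R2
c11: I4 RO
c14: I2 EX
c15: I2 WR R1
c16: I4 EX
c17: I4 WR R6
c18: I5→M0
c19: I5 RO; I6→M1
c24: I5 EX
c25: I5 WR R0
c26: I6 RO
c31: I6 EX
c32: I6 WR R1
c33: I7→M1
c34: I7 RO
c39: I7 EX
c40: I7 WR R3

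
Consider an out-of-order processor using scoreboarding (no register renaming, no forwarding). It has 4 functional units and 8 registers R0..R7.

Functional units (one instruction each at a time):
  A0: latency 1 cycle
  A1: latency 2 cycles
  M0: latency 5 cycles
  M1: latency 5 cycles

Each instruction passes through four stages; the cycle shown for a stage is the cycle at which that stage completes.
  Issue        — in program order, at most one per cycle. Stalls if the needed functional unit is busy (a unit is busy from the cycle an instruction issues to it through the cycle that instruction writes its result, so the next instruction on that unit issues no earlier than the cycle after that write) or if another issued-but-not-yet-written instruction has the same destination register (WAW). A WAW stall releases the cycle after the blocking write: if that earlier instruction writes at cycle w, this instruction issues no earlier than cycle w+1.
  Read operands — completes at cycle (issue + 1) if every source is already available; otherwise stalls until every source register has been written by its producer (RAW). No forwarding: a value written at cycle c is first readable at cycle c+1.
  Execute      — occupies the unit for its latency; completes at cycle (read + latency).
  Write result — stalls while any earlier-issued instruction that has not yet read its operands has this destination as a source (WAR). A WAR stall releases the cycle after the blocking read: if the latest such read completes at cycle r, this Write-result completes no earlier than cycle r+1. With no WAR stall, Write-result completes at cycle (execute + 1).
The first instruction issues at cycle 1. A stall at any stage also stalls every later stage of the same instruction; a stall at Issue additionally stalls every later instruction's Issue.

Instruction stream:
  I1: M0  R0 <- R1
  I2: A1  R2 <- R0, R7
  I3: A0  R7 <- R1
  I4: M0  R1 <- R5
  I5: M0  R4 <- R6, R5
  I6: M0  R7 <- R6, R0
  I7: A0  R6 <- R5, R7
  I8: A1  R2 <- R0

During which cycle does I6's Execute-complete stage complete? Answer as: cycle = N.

I1 -> (1, 2, 7, 8)
I2 -> (2, 9, 11, 12)  // RAW R0: wait I1 write@8
I3 -> (3, 4, 5, 10)  // WAR R7: wait I2 read@9
I4 -> (9, 10, 15, 16)  // struct: M0 busy until I1 writes@8
I5 -> (17, 18, 23, 24)  // struct: M0 busy until I4 writes@16
I6 -> (25, 26, 31, 32)  // struct: M0 busy until I5 writes@24
I7 -> (26, 33, 34, 35)  // RAW R7: wait I6 write@32
I8 -> (27, 28, 30, 31)

cycle = 31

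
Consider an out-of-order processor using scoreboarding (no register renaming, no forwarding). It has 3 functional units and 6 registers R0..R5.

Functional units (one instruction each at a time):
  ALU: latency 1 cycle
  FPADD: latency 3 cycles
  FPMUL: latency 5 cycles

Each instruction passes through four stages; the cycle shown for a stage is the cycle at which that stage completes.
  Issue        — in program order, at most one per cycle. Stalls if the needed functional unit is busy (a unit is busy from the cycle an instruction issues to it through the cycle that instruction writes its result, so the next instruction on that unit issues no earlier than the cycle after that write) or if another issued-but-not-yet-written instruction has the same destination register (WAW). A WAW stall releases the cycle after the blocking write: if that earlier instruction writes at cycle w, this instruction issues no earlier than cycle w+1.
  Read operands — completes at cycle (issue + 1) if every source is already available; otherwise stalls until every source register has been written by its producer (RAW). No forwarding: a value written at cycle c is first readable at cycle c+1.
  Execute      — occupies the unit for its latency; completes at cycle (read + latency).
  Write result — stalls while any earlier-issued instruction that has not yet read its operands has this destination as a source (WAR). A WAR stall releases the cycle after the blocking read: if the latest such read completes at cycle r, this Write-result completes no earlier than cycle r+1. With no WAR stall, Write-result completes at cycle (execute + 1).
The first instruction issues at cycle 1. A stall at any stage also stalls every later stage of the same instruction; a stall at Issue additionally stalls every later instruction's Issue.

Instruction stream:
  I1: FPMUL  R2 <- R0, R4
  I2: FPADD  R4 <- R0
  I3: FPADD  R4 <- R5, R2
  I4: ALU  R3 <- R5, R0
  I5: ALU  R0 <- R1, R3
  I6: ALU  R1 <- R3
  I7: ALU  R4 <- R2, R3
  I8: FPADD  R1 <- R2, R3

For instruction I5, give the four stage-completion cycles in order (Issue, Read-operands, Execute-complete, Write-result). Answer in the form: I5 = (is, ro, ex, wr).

I5 = (13, 14, 15, 16)

I1  is:1  ro:2  ex:7  wr:8
I2  is:2  ro:3  ex:6  wr:7
I3  is:8  ro:9  ex:12  wr:13  — struct: FPADD busy until I2 writes@7
I4  is:9  ro:10  ex:11  wr:12
I5  is:13  ro:14  ex:15  wr:16  — struct: ALU busy until I4 writes@12
I6  is:17  ro:18  ex:19  wr:20  — struct: ALU busy until I5 writes@16
I7  is:21  ro:22  ex:23  wr:24  — struct: ALU busy until I6 writes@20
I8  is:22  ro:23  ex:26  wr:27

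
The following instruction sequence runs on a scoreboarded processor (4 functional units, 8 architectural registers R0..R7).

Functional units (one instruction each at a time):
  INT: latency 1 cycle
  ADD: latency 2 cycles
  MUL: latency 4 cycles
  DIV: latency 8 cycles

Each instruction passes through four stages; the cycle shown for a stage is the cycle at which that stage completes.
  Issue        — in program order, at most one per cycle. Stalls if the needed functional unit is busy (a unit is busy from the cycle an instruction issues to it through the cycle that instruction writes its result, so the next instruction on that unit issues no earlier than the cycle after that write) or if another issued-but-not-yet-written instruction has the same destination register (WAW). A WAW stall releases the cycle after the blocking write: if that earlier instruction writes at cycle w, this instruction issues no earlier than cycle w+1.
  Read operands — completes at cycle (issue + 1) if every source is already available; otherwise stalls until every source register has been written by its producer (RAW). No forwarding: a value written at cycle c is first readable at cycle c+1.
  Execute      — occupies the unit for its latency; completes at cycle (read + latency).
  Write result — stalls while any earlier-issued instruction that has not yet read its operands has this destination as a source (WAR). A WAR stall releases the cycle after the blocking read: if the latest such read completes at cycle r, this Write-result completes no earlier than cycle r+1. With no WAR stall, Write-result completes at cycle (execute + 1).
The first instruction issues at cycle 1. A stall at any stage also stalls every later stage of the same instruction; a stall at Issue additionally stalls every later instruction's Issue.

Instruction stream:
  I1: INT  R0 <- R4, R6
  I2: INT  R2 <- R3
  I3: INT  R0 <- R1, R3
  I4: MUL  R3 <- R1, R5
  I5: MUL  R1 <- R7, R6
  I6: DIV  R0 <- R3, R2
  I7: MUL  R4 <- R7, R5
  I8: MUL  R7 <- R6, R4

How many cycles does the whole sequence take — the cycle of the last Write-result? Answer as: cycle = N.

I1 -> (1, 2, 3, 4)
I2 -> (5, 6, 7, 8)  // struct: INT busy until I1 writes@4
I3 -> (9, 10, 11, 12)  // struct: INT busy until I2 writes@8
I4 -> (10, 11, 15, 16)
I5 -> (17, 18, 22, 23)  // struct: MUL busy until I4 writes@16
I6 -> (18, 19, 27, 28)
I7 -> (24, 25, 29, 30)  // struct: MUL busy until I5 writes@23
I8 -> (31, 32, 36, 37)  // struct: MUL busy until I7 writes@30

cycle = 37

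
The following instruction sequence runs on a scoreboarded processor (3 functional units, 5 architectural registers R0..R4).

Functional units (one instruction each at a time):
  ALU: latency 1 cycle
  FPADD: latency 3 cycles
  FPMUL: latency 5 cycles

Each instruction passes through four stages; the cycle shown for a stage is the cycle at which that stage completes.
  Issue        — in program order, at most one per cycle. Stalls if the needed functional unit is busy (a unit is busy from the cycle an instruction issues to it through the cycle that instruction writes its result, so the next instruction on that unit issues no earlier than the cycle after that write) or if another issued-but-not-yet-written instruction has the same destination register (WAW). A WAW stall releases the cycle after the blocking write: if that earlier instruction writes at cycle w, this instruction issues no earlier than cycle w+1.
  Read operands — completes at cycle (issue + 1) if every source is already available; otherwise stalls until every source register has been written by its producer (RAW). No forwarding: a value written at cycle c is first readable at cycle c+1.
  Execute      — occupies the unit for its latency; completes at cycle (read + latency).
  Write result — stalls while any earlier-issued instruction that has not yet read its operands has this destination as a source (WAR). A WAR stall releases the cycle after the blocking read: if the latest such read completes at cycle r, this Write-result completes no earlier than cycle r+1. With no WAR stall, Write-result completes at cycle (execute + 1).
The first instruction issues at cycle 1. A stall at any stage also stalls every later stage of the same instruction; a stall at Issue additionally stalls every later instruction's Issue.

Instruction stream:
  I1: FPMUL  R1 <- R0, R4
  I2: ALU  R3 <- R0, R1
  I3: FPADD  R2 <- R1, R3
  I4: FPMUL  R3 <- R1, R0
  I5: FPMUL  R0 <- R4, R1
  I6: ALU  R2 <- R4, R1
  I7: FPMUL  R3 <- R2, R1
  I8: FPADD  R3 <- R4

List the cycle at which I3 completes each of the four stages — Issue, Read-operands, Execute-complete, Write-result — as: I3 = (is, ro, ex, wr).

I3 = (3, 12, 15, 16)

[I1] 1/2/7/8
[I2] 2/9/10/11  (RAW R1: wait I1 write@8)
[I3] 3/12/15/16  (RAW R3: wait I2 write@11)
[I4] 12/13/18/19  (WAW R3: wait I2 write@11)
[I5] 20/21/26/27  (struct: FPMUL busy until I4 writes@19)
[I6] 21/22/23/24
[I7] 28/29/34/35  (struct: FPMUL busy until I5 writes@27)
[I8] 36/37/40/41  (WAW R3: wait I7 write@35)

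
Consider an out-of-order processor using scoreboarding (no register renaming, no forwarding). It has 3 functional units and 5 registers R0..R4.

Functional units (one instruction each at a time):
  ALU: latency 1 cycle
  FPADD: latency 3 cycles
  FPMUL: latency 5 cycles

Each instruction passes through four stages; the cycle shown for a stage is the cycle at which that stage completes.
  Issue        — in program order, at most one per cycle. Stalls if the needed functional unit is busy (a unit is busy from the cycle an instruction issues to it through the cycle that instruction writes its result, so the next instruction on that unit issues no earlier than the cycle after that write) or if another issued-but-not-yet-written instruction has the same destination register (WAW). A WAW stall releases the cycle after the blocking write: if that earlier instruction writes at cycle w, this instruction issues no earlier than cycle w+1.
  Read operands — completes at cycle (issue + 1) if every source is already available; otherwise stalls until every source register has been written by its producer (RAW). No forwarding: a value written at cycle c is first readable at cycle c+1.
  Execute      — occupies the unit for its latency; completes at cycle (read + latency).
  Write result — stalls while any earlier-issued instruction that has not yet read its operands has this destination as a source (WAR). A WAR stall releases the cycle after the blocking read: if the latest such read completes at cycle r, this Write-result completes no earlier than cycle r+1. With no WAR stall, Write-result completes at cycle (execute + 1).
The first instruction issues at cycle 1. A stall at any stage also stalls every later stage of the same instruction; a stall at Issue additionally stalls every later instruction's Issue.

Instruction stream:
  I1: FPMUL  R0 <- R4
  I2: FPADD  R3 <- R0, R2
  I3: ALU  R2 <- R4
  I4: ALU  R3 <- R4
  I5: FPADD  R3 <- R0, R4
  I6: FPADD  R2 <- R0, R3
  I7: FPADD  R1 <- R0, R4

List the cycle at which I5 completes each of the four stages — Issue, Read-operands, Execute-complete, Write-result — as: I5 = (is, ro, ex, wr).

I1: IS=1 RO=2 EX=7 WR=8
I2: IS=2 RO=9 EX=12 WR=13  [RAW R0: wait I1 write@8]
I3: IS=3 RO=4 EX=5 WR=10  [WAR R2: wait I2 read@9]
I4: IS=14 RO=15 EX=16 WR=17  [WAW R3: wait I2 write@13]
I5: IS=18 RO=19 EX=22 WR=23  [WAW R3: wait I4 write@17]
I6: IS=24 RO=25 EX=28 WR=29  [struct: FPADD busy until I5 writes@23]
I7: IS=30 RO=31 EX=34 WR=35  [struct: FPADD busy until I6 writes@29]

I5 = (18, 19, 22, 23)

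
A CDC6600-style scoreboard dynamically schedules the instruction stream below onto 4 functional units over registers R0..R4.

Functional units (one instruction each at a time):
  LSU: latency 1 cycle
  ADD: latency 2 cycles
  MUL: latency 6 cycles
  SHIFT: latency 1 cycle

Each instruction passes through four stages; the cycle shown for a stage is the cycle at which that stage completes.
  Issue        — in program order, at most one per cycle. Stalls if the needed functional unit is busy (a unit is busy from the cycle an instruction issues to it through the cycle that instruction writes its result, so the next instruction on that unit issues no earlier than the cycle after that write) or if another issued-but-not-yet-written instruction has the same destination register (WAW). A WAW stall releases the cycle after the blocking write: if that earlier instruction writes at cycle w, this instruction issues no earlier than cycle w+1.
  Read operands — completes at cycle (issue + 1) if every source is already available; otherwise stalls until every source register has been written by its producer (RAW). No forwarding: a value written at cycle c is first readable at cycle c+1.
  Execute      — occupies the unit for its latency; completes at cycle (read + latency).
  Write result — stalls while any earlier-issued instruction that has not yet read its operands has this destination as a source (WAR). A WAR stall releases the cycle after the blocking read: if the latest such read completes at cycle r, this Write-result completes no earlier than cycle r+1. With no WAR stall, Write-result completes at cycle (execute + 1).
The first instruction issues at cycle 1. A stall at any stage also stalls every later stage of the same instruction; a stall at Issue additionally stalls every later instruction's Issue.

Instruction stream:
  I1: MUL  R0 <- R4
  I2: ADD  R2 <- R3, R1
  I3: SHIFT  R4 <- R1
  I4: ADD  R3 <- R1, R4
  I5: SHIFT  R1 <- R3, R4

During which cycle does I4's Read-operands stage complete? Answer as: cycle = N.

cycle = 8

1) issue 1, read 2, done 8, write 9
2) issue 2, read 3, done 5, write 6
3) issue 3, read 4, done 5, write 6
4) issue 7, read 8, done 10, write 11  <struct: ADD busy until I2 writes@6>
5) issue 8, read 12, done 13, write 14  <RAW R3: wait I4 write@11>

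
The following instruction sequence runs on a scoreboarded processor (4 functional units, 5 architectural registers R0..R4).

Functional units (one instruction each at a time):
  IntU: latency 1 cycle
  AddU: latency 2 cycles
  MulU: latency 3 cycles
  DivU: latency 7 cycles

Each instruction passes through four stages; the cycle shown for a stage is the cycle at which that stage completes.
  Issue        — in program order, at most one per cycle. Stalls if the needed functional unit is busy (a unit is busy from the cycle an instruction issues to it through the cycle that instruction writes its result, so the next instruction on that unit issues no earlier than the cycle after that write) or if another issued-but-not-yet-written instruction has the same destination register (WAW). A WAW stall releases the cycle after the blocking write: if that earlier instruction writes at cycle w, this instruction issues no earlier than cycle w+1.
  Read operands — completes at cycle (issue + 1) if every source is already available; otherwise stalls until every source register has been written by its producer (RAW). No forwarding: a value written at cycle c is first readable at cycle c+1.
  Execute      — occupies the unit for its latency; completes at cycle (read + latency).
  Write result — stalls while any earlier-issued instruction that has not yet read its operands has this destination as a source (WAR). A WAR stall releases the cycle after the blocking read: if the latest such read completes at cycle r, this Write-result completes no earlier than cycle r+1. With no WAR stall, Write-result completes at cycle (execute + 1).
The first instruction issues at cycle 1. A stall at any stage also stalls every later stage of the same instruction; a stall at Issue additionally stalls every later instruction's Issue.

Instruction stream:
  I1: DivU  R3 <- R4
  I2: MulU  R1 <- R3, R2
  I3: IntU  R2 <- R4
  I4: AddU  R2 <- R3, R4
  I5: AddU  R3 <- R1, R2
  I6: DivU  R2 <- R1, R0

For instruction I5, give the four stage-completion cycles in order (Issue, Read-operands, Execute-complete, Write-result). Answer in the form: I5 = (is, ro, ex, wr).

[I1] 1/2/9/10
[I2] 2/11/14/15  (RAW R3: wait I1 write@10)
[I3] 3/4/5/12  (WAR R2: wait I2 read@11)
[I4] 13/14/16/17  (WAW R2: wait I3 write@12)
[I5] 18/19/21/22  (struct: AddU busy until I4 writes@17)
[I6] 19/20/27/28

I5 = (18, 19, 21, 22)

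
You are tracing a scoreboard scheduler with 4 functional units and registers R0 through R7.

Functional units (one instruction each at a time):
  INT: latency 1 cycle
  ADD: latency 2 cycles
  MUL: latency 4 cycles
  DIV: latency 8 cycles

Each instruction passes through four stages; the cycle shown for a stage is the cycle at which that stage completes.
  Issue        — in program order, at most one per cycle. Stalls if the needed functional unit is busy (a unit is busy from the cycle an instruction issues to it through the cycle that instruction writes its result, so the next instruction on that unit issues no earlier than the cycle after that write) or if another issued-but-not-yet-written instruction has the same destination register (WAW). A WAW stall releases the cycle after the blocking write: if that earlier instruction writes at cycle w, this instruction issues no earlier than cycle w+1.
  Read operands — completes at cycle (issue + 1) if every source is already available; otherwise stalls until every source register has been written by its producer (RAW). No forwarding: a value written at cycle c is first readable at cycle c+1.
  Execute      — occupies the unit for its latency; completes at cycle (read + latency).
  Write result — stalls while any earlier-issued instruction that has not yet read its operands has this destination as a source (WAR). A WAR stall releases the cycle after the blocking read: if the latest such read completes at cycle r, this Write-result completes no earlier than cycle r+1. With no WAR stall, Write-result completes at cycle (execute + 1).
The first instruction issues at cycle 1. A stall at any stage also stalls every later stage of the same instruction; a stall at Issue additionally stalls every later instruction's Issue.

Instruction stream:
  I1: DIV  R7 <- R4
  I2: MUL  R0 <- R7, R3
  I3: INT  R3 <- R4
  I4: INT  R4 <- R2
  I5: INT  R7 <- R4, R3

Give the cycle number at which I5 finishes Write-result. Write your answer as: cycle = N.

I1: IS=1 RO=2 EX=10 WR=11
I2: IS=2 RO=12 EX=16 WR=17  [RAW R7: wait I1 write@11]
I3: IS=3 RO=4 EX=5 WR=13  [WAR R3: wait I2 read@12]
I4: IS=14 RO=15 EX=16 WR=17  [struct: INT busy until I3 writes@13]
I5: IS=18 RO=19 EX=20 WR=21  [struct: INT busy until I4 writes@17]

cycle = 21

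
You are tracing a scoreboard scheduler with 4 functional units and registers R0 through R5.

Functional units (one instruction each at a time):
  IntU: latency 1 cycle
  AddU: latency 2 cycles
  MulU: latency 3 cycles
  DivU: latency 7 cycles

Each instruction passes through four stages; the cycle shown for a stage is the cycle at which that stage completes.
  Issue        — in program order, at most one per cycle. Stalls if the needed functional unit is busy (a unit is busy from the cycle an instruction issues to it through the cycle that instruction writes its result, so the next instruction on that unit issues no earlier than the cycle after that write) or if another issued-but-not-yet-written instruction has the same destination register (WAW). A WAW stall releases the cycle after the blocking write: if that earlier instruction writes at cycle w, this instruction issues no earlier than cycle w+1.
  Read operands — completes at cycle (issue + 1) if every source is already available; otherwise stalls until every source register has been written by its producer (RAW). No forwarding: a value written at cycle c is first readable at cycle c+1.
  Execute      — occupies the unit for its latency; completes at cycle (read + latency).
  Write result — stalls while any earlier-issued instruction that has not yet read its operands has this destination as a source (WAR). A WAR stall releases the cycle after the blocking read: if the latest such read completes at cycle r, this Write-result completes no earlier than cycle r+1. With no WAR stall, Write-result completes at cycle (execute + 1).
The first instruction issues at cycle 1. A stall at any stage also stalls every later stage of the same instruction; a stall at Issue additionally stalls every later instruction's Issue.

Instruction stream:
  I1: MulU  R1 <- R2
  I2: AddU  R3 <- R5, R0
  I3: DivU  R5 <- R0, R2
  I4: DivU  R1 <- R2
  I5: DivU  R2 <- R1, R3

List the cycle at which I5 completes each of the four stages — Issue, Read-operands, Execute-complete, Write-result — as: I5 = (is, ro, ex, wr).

I5 = (23, 24, 31, 32)

t=1  I1 dispatched to MulU
t=2  I1 operands ready; I2 dispatched to AddU
t=3  I2 operands ready; I3 dispatched to DivU
t=4  I3 operands ready
t=5  I1 complete; I2 complete
t=6  R1←I1; R3←I2
t=11  I3 complete
t=12  R5←I3
t=13  I4 dispatched to DivU
t=14  I4 operands ready
t=21  I4 complete
t=22  R1←I4
t=23  I5 dispatched to DivU
t=24  I5 operands ready
t=31  I5 complete
t=32  R2←I5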